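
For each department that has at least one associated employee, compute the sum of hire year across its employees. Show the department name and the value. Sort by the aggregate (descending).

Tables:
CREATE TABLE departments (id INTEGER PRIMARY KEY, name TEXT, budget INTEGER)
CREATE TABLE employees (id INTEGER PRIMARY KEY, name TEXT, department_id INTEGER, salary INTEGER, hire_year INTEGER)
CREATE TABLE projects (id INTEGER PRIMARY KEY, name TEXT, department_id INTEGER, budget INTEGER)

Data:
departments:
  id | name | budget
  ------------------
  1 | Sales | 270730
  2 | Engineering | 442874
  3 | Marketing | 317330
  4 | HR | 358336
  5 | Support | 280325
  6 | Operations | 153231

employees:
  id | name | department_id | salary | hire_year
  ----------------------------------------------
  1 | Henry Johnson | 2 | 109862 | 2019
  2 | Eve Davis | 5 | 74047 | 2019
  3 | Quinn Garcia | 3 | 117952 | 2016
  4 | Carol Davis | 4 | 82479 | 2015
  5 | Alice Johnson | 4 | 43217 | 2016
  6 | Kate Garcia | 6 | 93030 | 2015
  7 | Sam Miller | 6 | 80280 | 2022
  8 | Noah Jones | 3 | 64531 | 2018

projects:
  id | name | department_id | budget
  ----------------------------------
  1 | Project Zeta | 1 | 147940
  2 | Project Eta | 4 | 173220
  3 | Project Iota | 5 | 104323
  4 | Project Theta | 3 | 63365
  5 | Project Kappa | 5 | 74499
SELECT p.name, SUM(c.hire_year) AS sum_hire_year FROM employees c JOIN departments p ON c.department_id = p.id GROUP BY p.id, p.name ORDER BY sum_hire_year DESC

Execution result:
name | sum_hire_year
Operations | 4037
Marketing | 4034
HR | 4031
Engineering | 2019
Support | 2019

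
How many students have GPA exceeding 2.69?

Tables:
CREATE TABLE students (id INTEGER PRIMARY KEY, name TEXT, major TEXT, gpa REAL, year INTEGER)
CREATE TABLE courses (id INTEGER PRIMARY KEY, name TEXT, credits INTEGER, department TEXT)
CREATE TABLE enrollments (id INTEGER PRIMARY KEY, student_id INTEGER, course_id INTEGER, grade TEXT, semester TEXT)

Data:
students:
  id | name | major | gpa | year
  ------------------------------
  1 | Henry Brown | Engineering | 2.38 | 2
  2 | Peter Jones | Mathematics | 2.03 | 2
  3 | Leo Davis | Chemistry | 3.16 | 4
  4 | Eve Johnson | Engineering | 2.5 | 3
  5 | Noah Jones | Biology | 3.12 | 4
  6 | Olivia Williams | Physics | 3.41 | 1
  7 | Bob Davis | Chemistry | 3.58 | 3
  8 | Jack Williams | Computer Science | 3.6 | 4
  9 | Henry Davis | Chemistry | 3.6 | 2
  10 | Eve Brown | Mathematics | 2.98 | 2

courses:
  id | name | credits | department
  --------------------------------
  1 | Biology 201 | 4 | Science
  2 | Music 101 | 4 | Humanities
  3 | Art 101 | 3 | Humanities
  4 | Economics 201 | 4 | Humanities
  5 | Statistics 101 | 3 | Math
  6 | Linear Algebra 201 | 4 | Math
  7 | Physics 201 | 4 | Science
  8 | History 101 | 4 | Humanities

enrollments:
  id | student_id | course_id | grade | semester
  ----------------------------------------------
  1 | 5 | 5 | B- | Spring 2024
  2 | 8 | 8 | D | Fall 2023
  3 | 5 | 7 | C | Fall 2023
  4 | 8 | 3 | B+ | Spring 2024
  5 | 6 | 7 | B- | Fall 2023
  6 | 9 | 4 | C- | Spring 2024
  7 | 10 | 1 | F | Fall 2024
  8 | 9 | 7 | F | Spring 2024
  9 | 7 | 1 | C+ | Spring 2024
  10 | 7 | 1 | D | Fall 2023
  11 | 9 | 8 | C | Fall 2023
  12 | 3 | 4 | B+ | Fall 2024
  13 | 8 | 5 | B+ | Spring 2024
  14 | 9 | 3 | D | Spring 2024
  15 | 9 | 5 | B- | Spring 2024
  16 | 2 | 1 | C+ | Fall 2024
SELECT COUNT(*) FROM students WHERE gpa > 2.69

Execution result:
7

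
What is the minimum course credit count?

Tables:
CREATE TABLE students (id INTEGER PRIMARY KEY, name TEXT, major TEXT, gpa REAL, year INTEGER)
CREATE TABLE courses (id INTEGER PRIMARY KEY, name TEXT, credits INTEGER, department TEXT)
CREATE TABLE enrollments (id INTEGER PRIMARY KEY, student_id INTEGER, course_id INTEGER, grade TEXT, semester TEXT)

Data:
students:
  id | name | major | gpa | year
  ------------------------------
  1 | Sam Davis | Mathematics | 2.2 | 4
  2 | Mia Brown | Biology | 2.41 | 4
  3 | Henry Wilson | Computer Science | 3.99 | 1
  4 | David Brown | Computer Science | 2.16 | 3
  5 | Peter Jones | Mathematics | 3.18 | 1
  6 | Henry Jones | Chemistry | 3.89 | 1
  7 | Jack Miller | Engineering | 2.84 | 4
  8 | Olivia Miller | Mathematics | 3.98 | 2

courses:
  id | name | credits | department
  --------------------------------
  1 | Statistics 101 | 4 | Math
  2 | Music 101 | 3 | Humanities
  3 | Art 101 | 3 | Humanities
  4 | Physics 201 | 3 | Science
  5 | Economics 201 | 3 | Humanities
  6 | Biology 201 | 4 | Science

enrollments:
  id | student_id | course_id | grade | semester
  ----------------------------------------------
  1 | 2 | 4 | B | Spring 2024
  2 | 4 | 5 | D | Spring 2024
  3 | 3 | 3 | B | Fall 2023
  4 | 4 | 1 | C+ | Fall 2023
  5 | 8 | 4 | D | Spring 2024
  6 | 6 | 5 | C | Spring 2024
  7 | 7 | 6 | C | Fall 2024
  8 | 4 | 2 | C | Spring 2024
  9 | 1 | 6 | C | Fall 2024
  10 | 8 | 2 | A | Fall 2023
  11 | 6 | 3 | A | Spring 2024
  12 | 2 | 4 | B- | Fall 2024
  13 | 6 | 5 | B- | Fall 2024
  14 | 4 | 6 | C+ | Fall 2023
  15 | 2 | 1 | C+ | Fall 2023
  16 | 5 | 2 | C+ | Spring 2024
SELECT MIN(credits) FROM courses

Execution result:
3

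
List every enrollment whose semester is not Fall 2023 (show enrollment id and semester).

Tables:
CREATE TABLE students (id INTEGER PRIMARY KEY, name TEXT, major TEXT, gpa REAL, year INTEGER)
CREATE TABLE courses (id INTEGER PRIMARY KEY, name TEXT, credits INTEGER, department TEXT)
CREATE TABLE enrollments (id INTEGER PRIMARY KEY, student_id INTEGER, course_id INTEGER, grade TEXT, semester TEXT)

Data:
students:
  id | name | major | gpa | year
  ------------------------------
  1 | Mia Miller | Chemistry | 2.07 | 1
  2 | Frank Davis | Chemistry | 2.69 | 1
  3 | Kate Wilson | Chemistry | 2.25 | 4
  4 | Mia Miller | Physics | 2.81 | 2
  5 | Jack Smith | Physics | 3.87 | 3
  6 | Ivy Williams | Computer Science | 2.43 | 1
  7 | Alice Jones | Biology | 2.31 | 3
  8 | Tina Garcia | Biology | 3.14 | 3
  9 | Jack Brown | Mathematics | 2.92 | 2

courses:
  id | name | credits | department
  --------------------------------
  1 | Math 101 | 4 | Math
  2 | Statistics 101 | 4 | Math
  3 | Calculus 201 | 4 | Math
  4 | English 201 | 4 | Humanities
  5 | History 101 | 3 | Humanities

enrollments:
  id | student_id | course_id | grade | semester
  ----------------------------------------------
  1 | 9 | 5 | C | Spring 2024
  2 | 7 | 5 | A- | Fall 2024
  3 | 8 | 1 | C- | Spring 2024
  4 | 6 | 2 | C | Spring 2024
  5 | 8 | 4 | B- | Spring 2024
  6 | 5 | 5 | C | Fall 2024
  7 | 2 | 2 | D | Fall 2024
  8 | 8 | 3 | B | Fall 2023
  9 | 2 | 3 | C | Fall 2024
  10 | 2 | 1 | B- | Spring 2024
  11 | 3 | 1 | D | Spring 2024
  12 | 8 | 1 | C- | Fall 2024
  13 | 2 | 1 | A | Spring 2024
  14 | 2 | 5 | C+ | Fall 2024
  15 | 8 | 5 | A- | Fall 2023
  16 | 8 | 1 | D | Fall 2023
SELECT id, semester FROM enrollments WHERE semester <> 'Fall 2023'

Execution result:
id | semester
1 | Spring 2024
2 | Fall 2024
3 | Spring 2024
4 | Spring 2024
5 | Spring 2024
6 | Fall 2024
7 | Fall 2024
9 | Fall 2024
10 | Spring 2024
11 | Spring 2024
12 | Fall 2024
13 | Spring 2024
14 | Fall 2024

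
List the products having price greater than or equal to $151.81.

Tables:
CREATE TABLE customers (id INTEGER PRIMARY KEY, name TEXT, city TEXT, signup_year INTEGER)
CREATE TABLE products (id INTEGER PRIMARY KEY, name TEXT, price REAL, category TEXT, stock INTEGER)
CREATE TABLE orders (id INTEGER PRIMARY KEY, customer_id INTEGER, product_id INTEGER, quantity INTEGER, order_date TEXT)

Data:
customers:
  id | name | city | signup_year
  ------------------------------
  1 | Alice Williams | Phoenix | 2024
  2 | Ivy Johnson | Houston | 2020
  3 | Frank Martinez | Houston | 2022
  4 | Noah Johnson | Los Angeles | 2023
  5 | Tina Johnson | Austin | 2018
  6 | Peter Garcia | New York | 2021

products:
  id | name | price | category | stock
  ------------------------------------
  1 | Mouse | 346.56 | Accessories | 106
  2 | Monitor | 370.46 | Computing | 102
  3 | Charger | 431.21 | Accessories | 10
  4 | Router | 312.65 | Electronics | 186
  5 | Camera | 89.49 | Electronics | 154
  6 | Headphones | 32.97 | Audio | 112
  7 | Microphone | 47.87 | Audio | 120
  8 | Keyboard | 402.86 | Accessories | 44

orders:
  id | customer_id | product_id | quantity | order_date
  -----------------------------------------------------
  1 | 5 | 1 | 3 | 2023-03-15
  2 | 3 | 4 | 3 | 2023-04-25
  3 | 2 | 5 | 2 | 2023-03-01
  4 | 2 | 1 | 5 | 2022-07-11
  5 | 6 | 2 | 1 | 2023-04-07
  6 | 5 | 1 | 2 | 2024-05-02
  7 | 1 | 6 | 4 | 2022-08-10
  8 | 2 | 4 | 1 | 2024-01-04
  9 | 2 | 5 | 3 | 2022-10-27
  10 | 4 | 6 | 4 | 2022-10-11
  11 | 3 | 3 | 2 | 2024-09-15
SELECT name, price FROM products WHERE price >= 151.81

Execution result:
name | price
Mouse | 346.56
Monitor | 370.46
Charger | 431.21
Router | 312.65
Keyboard | 402.86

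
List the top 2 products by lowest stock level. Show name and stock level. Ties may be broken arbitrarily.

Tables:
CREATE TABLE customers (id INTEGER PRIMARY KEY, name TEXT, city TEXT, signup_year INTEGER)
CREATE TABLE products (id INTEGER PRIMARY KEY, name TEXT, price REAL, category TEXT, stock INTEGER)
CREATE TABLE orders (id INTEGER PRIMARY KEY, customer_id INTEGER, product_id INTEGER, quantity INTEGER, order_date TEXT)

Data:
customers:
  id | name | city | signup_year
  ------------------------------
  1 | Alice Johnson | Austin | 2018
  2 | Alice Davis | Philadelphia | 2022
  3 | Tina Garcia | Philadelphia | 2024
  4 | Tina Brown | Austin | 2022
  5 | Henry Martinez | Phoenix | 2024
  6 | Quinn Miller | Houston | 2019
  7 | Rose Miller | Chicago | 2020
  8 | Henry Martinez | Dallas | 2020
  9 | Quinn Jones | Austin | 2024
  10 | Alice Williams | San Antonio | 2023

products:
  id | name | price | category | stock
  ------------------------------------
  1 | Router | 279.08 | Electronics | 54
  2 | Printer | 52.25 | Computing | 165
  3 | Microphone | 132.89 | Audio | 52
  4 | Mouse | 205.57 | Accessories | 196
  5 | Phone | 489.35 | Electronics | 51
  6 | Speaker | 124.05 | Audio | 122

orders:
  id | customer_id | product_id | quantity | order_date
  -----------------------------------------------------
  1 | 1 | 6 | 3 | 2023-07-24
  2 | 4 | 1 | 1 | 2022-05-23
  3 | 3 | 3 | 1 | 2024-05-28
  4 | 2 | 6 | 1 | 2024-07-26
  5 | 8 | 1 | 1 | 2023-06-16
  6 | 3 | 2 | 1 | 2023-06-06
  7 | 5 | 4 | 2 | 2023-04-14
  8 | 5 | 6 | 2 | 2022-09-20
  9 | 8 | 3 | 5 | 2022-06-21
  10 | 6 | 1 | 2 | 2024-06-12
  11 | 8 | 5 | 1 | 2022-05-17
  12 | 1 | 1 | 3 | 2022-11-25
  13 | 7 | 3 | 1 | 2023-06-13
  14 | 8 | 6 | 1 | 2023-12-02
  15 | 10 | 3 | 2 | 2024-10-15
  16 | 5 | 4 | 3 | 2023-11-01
SELECT name, stock FROM products ORDER BY stock ASC LIMIT 2

Execution result:
name | stock
Phone | 51
Microphone | 52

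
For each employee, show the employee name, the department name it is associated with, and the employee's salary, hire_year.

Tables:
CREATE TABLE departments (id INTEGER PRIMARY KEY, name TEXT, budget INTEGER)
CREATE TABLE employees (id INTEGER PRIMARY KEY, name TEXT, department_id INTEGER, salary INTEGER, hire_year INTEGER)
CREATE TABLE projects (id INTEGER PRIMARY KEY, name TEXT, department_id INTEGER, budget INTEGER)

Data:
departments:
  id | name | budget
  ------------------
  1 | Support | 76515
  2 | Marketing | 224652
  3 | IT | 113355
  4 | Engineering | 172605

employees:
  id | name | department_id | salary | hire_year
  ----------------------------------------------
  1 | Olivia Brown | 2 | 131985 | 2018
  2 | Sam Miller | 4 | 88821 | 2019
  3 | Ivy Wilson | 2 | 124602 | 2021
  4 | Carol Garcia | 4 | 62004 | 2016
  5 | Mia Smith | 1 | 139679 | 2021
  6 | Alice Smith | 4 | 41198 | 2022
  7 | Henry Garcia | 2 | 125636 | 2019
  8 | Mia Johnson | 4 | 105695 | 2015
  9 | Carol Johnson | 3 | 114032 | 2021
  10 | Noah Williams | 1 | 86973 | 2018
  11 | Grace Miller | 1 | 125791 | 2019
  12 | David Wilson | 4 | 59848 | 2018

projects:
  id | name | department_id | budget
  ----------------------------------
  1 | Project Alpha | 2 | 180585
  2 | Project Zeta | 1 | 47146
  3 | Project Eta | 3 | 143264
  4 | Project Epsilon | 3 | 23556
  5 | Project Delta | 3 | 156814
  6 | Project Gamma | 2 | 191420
SELECT c.name, p.name AS department, c.salary, c.hire_year FROM employees c JOIN departments p ON c.department_id = p.id

Execution result:
name | department | salary | hire_year
Olivia Brown | Marketing | 131985 | 2018
Sam Miller | Engineering | 88821 | 2019
Ivy Wilson | Marketing | 124602 | 2021
Carol Garcia | Engineering | 62004 | 2016
Mia Smith | Support | 139679 | 2021
Alice Smith | Engineering | 41198 | 2022
Henry Garcia | Marketing | 125636 | 2019
Mia Johnson | Engineering | 105695 | 2015
Carol Johnson | IT | 114032 | 2021
Noah Williams | Support | 86973 | 2018
Grace Miller | Support | 125791 | 2019
David Wilson | Engineering | 59848 | 2018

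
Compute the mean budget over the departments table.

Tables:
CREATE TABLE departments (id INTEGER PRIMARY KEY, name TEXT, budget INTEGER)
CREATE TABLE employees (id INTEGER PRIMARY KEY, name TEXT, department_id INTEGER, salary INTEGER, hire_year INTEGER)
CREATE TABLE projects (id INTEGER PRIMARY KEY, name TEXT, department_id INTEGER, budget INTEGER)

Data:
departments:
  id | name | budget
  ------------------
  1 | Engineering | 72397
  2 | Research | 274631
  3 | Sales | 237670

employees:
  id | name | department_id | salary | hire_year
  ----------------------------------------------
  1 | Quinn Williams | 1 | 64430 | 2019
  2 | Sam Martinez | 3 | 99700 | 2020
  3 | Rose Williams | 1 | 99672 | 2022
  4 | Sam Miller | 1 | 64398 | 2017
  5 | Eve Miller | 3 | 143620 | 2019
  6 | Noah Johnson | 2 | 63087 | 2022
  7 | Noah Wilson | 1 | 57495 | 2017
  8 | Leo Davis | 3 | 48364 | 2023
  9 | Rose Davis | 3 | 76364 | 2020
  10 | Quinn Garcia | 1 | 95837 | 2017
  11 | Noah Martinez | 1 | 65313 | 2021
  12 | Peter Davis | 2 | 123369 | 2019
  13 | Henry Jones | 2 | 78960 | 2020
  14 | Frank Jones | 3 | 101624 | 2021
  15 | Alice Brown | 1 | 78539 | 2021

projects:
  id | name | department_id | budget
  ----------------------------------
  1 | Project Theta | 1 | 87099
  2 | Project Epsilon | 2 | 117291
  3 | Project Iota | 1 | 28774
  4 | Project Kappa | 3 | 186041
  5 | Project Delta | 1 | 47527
SELECT AVG(budget) FROM departments

Execution result:
194899.33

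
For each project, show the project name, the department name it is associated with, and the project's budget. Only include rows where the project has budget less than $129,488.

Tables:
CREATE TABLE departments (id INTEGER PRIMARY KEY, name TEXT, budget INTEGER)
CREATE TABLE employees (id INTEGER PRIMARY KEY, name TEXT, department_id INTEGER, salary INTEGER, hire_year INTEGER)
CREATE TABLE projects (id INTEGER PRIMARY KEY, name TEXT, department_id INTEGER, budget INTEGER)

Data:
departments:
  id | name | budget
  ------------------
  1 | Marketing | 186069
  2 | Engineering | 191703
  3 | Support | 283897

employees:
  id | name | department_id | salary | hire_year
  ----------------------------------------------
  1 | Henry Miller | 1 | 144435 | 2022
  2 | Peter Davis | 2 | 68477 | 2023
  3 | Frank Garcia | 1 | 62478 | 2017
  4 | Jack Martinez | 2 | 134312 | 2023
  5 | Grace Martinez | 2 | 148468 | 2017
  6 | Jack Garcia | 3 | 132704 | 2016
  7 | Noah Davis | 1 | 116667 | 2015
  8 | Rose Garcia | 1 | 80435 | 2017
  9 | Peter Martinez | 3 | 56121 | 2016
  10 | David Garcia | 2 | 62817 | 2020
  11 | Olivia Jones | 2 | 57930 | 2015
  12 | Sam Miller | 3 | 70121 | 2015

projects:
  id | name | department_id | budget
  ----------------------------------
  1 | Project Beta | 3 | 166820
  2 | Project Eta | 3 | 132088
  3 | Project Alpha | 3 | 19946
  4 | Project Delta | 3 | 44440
SELECT c.name, p.name AS department, c.budget FROM projects c JOIN departments p ON c.department_id = p.id WHERE c.budget < 129488

Execution result:
name | department | budget
Project Alpha | Support | 19946
Project Delta | Support | 44440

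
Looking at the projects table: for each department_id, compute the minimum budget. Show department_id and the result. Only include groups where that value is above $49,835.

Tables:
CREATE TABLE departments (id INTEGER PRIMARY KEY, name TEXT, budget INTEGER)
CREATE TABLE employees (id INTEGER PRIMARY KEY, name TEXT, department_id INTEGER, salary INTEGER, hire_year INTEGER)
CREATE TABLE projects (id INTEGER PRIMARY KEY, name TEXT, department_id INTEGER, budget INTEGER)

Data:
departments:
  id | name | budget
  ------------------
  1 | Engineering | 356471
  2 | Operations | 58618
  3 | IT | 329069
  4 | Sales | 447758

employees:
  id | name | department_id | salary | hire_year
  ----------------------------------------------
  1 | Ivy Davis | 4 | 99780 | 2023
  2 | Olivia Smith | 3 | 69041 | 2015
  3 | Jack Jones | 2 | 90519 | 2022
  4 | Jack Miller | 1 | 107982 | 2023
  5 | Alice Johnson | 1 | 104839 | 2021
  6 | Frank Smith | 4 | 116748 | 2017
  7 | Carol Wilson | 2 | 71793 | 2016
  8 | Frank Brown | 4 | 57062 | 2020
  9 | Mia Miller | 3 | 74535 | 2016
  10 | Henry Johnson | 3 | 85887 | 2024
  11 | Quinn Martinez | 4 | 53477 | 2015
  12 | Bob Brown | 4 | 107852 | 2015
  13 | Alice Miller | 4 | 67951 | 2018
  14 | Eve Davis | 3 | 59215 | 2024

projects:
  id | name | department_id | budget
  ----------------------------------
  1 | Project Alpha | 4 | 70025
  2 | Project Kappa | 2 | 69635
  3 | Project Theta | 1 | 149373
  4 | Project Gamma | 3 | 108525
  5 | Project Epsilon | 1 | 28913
SELECT department_id, MIN(budget) AS min_budget FROM projects GROUP BY department_id HAVING MIN(budget) > 49835

Execution result:
department_id | min_budget
2 | 69635
3 | 108525
4 | 70025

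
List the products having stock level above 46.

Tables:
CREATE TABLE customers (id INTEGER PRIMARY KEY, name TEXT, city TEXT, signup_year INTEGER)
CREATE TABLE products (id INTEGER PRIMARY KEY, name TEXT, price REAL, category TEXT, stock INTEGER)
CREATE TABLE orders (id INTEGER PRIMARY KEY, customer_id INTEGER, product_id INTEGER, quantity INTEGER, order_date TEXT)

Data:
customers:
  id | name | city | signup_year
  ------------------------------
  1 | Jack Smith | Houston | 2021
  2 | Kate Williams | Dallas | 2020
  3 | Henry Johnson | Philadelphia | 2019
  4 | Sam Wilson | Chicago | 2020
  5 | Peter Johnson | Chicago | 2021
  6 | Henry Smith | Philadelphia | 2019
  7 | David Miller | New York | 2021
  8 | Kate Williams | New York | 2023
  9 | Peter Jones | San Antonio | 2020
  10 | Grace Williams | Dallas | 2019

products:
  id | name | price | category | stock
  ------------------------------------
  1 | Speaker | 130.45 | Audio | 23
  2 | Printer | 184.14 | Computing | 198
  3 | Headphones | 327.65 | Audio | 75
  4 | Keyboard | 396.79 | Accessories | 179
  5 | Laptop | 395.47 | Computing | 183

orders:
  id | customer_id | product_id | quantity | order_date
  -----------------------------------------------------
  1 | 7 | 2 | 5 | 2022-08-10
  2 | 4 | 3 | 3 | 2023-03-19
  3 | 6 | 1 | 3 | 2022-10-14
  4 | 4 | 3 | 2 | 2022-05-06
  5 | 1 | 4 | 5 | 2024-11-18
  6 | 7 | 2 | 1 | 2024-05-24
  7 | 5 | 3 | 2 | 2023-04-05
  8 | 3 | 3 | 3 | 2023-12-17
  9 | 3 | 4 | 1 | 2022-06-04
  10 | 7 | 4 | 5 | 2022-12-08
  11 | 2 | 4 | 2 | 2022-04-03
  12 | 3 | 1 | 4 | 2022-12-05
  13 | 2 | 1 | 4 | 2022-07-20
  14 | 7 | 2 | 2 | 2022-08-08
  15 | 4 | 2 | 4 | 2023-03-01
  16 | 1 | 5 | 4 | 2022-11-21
SELECT name, stock FROM products WHERE stock > 46

Execution result:
name | stock
Printer | 198
Headphones | 75
Keyboard | 179
Laptop | 183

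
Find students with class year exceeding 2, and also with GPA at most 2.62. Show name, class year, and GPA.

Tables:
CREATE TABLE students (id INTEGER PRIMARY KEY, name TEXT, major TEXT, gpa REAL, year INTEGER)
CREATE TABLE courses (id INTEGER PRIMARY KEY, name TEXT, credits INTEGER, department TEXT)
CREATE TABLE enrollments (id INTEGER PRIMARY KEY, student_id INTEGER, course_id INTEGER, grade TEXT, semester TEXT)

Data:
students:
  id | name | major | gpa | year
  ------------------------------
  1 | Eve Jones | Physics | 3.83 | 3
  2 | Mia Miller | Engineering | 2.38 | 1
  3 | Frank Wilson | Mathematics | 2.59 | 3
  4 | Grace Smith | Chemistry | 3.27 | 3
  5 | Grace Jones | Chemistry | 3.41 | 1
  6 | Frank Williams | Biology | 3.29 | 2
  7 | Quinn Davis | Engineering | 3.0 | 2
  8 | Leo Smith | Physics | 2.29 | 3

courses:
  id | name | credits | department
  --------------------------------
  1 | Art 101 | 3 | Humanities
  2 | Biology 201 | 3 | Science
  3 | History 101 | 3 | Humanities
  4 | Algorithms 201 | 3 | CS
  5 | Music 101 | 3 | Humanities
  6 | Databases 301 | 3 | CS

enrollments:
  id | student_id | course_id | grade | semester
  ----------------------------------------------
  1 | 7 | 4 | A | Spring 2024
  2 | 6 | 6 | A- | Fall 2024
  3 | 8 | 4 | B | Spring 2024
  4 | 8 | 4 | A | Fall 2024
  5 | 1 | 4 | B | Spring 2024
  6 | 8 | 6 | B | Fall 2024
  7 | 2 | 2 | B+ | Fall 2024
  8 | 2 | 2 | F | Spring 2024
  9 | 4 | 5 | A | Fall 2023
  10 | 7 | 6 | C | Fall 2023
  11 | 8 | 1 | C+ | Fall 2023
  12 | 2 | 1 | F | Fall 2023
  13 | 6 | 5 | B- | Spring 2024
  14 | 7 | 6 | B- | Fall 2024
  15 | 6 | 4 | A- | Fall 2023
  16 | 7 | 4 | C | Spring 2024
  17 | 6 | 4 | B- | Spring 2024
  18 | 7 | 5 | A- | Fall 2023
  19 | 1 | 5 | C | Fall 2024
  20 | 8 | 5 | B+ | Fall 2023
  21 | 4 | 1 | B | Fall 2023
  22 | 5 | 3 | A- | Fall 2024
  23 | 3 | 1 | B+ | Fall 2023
SELECT name, year, gpa FROM students WHERE year > 2 AND gpa <= 2.62

Execution result:
name | year | gpa
Frank Wilson | 3 | 2.59
Leo Smith | 3 | 2.29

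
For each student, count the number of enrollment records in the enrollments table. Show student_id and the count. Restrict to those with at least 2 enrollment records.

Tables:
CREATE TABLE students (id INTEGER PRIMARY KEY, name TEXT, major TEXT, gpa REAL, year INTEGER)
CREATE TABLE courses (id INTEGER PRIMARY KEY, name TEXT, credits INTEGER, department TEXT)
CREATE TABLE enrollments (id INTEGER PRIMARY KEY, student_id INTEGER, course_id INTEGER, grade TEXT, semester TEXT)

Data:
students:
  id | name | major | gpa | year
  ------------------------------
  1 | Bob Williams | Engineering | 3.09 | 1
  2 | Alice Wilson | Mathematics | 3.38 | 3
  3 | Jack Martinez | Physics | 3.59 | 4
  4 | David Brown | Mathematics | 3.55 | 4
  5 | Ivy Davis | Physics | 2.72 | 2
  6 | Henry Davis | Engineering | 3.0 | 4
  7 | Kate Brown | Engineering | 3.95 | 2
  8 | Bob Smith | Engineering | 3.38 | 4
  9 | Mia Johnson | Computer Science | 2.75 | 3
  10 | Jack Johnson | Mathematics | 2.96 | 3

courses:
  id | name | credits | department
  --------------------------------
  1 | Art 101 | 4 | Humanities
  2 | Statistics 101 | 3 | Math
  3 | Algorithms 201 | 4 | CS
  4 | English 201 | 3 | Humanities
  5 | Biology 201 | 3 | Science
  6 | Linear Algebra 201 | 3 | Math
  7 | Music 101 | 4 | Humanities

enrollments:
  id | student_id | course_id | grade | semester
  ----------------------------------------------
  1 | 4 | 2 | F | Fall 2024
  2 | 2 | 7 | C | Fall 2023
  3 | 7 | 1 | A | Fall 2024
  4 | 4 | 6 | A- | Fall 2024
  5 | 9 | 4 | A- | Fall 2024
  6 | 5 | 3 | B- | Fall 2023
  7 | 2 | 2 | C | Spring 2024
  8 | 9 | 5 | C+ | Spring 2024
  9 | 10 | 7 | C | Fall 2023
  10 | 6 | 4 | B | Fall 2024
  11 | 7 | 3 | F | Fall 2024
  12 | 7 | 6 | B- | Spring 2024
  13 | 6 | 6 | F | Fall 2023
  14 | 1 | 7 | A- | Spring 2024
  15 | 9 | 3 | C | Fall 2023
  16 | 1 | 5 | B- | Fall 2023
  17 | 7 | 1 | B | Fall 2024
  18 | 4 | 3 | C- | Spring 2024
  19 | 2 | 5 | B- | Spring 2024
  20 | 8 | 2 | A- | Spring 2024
SELECT student_id, COUNT(*) AS enrollment_count FROM enrollments GROUP BY student_id HAVING COUNT(*) >= 2

Execution result:
student_id | enrollment_count
1 | 2
2 | 3
4 | 3
6 | 2
7 | 4
9 | 3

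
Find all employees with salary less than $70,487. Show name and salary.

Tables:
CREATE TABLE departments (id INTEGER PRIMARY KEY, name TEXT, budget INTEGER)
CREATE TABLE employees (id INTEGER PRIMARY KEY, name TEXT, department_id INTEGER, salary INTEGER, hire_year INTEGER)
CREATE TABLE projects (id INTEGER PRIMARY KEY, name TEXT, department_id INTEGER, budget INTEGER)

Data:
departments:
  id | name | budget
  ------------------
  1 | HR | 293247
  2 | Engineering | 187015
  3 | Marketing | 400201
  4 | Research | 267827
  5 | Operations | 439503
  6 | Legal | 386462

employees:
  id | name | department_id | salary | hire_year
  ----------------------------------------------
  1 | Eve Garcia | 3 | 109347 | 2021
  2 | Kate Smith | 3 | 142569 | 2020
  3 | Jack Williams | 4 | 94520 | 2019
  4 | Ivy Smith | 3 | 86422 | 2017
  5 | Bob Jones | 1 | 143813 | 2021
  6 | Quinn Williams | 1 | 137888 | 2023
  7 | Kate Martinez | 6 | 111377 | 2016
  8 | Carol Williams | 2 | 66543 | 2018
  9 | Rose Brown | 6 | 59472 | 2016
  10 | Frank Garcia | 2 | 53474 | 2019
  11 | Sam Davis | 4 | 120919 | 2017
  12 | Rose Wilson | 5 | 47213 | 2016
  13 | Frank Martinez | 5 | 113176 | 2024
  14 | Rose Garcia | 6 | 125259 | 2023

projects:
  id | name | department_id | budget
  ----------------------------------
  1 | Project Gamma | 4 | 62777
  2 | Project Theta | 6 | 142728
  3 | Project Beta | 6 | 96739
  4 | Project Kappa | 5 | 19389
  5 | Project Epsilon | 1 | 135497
SELECT name, salary FROM employees WHERE salary < 70487

Execution result:
name | salary
Carol Williams | 66543
Rose Brown | 59472
Frank Garcia | 53474
Rose Wilson | 47213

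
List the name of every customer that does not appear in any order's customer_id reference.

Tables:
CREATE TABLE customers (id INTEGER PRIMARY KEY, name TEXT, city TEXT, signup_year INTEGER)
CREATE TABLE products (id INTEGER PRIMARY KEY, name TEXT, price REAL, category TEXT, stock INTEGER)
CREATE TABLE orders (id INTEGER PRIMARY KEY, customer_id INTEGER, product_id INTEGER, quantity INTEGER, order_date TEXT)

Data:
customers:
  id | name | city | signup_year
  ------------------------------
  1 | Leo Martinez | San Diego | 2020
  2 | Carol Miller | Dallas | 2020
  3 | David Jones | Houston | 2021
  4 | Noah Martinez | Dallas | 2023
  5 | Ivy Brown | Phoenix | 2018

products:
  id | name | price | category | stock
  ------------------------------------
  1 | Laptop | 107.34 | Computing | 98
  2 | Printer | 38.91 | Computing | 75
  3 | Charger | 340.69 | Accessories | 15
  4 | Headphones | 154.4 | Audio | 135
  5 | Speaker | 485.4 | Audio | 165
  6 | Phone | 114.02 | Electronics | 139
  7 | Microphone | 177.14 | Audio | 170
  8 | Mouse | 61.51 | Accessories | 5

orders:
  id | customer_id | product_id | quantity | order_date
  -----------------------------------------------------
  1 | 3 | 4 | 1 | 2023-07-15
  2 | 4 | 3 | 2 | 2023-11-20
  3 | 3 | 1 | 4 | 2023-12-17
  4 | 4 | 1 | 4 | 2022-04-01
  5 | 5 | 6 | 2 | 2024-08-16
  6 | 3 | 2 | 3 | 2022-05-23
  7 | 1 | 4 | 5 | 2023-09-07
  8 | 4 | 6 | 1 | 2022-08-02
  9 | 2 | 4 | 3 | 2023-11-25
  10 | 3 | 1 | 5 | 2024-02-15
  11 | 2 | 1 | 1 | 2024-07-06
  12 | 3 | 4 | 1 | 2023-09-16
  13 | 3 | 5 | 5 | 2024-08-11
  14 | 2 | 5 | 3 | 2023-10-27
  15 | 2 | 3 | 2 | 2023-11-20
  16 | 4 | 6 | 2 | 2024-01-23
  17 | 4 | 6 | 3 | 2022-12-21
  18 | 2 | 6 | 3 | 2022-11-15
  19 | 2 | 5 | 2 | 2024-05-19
SELECT p.name FROM customers p LEFT JOIN orders c ON c.customer_id = p.id WHERE c.id IS NULL

Execution result:
(no rows)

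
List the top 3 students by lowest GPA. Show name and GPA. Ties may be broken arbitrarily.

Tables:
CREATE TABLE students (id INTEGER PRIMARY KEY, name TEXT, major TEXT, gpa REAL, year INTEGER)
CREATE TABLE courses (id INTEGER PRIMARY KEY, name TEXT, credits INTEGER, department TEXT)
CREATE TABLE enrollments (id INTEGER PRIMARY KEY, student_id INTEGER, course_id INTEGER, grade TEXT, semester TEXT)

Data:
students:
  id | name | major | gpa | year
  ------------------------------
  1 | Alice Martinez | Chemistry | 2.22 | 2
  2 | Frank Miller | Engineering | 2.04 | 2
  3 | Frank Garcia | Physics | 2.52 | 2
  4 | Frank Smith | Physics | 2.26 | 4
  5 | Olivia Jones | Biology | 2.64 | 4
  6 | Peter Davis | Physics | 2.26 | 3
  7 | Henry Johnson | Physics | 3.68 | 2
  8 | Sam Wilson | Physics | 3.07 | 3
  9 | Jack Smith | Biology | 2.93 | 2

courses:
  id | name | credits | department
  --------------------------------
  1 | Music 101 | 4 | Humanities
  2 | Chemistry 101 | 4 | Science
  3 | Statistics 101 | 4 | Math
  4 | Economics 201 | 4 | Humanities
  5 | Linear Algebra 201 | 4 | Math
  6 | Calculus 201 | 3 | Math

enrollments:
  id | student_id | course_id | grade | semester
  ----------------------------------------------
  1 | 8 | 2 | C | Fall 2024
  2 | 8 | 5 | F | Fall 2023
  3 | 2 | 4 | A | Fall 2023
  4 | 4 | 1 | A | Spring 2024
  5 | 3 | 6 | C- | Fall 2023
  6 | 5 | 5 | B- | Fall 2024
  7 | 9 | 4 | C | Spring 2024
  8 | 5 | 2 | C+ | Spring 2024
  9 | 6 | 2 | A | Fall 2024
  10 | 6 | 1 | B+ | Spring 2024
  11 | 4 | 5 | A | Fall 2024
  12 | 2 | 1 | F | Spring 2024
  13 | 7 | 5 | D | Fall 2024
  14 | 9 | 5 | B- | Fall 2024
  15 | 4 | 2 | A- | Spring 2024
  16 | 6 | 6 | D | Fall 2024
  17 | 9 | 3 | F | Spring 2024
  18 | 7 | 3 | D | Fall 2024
SELECT name, gpa FROM students ORDER BY gpa ASC LIMIT 3

Execution result:
name | gpa
Frank Miller | 2.04
Alice Martinez | 2.22
Frank Smith | 2.26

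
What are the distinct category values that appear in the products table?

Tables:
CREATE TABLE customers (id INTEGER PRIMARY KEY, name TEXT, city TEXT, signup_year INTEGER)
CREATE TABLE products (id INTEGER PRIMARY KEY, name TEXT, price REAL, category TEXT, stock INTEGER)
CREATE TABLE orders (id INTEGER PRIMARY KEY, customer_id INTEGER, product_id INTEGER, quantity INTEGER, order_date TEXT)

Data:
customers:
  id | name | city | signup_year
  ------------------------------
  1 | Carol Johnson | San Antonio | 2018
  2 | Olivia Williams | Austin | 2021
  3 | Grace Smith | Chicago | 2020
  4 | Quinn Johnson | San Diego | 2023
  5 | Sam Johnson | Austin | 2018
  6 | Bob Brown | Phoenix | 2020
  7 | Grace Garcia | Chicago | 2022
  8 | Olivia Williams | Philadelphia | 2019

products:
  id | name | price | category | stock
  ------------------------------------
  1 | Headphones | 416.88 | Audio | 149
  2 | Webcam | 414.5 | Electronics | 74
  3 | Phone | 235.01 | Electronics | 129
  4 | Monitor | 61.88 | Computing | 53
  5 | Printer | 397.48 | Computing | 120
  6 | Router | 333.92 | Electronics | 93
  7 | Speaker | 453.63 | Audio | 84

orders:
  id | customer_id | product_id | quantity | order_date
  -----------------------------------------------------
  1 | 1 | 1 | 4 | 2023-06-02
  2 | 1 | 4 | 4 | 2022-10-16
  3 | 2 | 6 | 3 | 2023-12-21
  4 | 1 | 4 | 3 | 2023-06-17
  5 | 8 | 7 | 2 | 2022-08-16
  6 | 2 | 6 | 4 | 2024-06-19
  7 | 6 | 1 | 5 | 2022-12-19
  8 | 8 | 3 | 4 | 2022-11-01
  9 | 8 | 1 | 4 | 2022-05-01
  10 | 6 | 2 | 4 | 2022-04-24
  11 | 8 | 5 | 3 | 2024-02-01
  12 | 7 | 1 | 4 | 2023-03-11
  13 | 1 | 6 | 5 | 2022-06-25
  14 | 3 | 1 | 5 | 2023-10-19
SELECT DISTINCT category FROM products

Execution result:
category
Audio
Electronics
Computing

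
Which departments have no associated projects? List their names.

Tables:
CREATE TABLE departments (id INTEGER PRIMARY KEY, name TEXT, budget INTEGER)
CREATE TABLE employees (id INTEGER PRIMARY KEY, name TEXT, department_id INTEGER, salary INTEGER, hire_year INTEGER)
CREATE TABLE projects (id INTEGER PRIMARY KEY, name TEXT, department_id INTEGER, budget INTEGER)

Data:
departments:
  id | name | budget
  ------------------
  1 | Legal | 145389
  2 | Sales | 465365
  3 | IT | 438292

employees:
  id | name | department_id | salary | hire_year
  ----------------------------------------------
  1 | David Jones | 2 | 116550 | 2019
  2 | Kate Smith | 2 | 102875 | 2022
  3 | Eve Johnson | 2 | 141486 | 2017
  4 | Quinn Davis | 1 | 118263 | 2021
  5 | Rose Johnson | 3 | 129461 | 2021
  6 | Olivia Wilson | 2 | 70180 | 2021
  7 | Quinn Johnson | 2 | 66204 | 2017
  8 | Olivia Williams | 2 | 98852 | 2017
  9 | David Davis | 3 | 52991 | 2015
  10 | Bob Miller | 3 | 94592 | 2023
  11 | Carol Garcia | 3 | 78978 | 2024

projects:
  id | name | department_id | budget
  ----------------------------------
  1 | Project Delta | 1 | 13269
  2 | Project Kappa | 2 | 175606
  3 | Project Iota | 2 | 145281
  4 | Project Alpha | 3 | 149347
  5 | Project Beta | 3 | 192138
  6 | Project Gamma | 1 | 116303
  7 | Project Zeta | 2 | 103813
SELECT p.name FROM departments p LEFT JOIN projects c ON c.department_id = p.id WHERE c.id IS NULL

Execution result:
(no rows)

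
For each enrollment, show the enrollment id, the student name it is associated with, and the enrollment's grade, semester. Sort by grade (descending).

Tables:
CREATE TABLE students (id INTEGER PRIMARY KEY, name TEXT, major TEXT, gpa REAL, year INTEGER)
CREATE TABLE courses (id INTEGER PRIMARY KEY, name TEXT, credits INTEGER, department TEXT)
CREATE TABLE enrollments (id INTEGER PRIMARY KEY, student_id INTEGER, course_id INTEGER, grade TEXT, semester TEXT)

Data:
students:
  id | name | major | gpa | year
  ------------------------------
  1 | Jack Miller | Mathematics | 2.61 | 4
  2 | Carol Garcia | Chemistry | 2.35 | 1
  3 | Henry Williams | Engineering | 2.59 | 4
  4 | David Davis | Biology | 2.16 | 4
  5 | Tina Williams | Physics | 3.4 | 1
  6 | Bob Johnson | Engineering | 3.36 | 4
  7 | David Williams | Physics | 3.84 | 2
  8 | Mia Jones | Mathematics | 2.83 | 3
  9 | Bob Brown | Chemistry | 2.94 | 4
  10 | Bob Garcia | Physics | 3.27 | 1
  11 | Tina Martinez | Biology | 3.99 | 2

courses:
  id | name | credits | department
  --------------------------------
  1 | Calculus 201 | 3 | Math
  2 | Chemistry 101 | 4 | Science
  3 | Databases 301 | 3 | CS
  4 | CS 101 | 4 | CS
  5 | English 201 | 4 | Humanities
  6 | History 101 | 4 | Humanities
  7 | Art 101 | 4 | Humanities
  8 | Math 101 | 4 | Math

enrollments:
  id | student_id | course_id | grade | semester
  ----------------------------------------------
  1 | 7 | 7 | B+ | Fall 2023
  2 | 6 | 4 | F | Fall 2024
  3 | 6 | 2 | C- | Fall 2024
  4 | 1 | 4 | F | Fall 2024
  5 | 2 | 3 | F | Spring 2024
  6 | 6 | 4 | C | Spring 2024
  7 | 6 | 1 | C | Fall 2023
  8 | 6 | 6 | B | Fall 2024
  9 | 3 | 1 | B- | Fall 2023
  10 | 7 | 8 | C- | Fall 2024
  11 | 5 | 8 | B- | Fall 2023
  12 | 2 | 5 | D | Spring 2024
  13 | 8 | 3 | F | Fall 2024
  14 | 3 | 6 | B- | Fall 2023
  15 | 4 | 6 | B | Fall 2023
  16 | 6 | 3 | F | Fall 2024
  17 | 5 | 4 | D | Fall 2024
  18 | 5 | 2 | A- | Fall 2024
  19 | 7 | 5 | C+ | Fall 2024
SELECT c.id, p.name AS student, c.grade, c.semester FROM enrollments c JOIN students p ON c.student_id = p.id ORDER BY c.grade DESC

Execution result:
id | student | grade | semester
2 | Bob Johnson | F | Fall 2024
4 | Jack Miller | F | Fall 2024
5 | Carol Garcia | F | Spring 2024
13 | Mia Jones | F | Fall 2024
16 | Bob Johnson | F | Fall 2024
12 | Carol Garcia | D | Spring 2024
17 | Tina Williams | D | Fall 2024
3 | Bob Johnson | C- | Fall 2024
10 | David Williams | C- | Fall 2024
19 | David Williams | C+ | Fall 2024
6 | Bob Johnson | C | Spring 2024
7 | Bob Johnson | C | Fall 2023
9 | Henry Williams | B- | Fall 2023
11 | Tina Williams | B- | Fall 2023
14 | Henry Williams | B- | Fall 2023
1 | David Williams | B+ | Fall 2023
8 | Bob Johnson | B | Fall 2024
15 | David Davis | B | Fall 2023
18 | Tina Williams | A- | Fall 2024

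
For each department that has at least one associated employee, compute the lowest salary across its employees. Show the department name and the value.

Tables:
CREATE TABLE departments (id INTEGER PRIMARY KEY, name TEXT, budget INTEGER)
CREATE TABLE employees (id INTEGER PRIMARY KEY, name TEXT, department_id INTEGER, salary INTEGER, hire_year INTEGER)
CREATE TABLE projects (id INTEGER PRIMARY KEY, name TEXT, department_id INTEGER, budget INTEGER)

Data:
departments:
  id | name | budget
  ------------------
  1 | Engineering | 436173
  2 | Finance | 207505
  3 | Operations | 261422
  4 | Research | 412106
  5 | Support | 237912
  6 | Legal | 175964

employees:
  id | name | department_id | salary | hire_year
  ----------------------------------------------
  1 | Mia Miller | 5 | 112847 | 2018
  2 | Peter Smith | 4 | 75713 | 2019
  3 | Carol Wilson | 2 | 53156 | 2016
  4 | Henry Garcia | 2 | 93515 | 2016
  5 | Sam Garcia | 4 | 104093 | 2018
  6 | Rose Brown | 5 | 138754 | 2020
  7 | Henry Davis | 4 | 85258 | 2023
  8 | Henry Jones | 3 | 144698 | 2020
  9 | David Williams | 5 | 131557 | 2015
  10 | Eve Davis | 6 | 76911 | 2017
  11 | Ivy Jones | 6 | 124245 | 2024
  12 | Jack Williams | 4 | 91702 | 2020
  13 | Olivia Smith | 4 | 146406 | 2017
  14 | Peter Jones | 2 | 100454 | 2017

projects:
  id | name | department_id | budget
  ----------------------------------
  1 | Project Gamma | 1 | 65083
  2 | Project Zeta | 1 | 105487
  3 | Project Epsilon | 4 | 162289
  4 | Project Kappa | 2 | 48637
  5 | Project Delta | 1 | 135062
SELECT p.name, MIN(c.salary) AS min_salary FROM employees c JOIN departments p ON c.department_id = p.id GROUP BY p.id, p.name

Execution result:
name | min_salary
Finance | 53156
Operations | 144698
Research | 75713
Support | 112847
Legal | 76911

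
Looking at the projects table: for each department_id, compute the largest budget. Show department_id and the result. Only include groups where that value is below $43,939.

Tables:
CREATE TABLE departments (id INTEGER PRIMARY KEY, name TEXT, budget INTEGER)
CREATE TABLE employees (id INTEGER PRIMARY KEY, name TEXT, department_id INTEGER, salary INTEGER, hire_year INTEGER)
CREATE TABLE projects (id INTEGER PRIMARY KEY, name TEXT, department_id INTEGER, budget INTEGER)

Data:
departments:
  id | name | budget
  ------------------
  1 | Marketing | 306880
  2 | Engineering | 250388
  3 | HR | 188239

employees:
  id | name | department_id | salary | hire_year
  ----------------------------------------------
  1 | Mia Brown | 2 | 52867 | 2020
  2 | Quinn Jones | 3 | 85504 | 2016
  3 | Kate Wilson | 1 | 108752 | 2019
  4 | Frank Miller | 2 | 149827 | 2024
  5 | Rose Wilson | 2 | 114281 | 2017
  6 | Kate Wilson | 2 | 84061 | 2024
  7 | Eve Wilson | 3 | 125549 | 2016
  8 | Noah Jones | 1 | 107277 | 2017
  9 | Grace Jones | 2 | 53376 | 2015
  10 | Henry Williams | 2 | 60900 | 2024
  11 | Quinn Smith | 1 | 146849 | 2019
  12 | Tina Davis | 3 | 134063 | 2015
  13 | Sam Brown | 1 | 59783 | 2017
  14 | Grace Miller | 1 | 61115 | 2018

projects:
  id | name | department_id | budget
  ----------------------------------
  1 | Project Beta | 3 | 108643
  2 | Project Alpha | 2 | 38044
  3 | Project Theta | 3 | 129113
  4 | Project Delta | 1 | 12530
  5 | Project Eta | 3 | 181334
SELECT department_id, MAX(budget) AS max_budget FROM projects GROUP BY department_id HAVING MAX(budget) < 43939

Execution result:
department_id | max_budget
1 | 12530
2 | 38044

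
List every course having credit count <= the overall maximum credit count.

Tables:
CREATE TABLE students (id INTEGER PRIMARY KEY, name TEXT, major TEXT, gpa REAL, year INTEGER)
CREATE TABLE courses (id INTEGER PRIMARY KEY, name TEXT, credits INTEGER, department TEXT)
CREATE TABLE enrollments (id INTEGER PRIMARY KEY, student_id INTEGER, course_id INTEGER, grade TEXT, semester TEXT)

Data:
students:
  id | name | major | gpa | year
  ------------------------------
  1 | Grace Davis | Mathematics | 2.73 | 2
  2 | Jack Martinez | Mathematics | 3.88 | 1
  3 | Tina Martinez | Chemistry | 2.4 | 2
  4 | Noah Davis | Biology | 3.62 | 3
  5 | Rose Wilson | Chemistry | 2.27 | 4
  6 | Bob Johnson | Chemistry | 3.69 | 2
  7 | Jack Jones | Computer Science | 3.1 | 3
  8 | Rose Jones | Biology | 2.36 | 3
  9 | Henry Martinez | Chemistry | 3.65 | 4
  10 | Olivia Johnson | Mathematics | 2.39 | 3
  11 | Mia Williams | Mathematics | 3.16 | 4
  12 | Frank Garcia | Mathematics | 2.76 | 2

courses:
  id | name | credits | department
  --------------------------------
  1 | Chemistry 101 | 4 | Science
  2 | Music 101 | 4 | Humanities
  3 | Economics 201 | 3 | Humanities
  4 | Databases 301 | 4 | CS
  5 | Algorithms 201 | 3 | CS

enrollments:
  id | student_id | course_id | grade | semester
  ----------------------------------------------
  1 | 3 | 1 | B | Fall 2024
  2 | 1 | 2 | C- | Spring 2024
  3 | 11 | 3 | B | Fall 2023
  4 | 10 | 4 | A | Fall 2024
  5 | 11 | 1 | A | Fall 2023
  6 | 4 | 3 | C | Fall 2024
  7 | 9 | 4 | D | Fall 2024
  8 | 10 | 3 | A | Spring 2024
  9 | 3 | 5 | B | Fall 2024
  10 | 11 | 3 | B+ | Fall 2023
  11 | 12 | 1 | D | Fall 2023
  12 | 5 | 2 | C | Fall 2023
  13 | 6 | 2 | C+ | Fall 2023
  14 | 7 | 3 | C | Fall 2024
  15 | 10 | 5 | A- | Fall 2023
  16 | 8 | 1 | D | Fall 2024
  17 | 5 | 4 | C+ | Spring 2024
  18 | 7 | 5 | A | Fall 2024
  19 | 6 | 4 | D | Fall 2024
SELECT name, credits FROM courses WHERE credits <= (SELECT MAX(credits) FROM courses)

Execution result:
name | credits
Chemistry 101 | 4
Music 101 | 4
Economics 201 | 3
Databases 301 | 4
Algorithms 201 | 3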